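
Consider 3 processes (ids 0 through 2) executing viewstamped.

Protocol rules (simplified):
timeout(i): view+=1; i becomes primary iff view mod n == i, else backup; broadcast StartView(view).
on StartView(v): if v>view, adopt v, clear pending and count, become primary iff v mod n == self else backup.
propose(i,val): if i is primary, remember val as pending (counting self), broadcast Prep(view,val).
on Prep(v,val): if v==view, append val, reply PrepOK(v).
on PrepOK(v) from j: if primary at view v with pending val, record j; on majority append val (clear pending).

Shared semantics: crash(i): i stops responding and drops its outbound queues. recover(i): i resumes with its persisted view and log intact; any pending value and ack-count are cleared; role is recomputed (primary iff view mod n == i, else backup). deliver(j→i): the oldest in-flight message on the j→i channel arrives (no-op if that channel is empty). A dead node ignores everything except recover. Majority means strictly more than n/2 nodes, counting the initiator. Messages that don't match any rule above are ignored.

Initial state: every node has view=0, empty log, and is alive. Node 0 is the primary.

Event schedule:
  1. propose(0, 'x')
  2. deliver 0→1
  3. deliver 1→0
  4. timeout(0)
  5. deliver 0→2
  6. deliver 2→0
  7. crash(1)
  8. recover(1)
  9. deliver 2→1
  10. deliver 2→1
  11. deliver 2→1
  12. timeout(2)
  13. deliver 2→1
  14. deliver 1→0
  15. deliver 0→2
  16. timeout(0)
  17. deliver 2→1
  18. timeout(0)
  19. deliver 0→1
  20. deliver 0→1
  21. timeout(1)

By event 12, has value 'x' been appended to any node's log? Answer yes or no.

[1] propose(0,'x') → ∅
[2] deliver 0→1 → N1(back v0 [x])
[3] deliver 1→0 → N0(prim v0 [x])
[4] timeout(0) → N0(back v1 [x])
[5] deliver 0→2 → N2(back v0 [x])
[6] deliver 2→0 → ∅
[7] crash(1) → N1(✗back v0 [x])
[8] recover(1) → N1(back v0 [x])
[9] deliver 2→1 → ∅
[10] deliver 2→1 → ∅
[11] deliver 2→1 → ∅
[12] timeout(2) → N2(back v1 [x])

yes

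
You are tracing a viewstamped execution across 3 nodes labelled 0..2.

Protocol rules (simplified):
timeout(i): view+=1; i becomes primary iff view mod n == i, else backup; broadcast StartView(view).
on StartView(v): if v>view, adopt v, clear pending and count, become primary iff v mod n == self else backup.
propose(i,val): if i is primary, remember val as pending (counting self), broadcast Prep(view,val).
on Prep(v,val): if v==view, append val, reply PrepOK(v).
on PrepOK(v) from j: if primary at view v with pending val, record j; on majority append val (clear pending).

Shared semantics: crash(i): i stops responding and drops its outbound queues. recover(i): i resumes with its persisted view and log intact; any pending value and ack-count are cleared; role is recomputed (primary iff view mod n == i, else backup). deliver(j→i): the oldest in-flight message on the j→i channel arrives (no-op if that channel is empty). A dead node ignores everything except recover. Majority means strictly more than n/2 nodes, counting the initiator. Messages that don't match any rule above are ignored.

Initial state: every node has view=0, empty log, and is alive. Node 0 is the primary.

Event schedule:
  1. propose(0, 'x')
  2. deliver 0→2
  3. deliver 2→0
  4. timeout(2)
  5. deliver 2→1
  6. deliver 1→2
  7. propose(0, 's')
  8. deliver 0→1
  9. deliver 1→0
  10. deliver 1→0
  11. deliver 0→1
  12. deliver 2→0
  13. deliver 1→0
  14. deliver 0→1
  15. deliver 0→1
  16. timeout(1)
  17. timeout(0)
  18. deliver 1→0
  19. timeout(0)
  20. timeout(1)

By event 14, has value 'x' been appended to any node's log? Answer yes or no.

yes

e1 propose(0,'x'): ·
e2 deliver 0→2: 2[back,v=0,x]
e3 deliver 2→0: 0[prim,v=0,x]
e4 timeout(2): 2[back,v=1,x]
e5 deliver 2→1: 1[prim,v=1,-]
e6 deliver 1→2: ·
e7 propose(0,'s'): ·
e8 deliver 0→1: ·
e9 deliver 1→0: ·
e10 deliver 1→0: ·
e11 deliver 0→1: ·
e12 deliver 2→0: 0[back,v=1,x]
e13 deliver 1→0: ·
e14 deliver 0→1: ·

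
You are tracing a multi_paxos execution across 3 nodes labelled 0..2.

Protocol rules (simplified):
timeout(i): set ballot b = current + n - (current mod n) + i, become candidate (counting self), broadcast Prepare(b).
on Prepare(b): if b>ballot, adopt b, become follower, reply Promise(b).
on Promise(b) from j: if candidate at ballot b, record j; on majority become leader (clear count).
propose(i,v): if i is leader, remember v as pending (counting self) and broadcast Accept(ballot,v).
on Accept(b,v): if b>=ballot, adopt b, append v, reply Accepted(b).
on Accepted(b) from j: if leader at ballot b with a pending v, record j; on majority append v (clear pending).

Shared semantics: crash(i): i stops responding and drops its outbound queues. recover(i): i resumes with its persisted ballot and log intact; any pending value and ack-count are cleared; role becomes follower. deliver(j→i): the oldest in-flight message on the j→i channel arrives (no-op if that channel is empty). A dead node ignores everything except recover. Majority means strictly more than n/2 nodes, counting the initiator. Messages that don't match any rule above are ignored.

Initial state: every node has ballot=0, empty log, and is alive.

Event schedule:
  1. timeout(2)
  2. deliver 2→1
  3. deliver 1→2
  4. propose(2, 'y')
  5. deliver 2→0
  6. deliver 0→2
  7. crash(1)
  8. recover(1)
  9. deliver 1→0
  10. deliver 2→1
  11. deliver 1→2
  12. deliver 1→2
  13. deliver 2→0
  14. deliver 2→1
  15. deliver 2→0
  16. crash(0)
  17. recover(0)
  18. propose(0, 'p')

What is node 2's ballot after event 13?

1. timeout(2):  <2:cand b5 ->
2. deliver 2→1:  <1:foll b5 ->
3. deliver 1→2:  <2:lead b5 ->
4. propose(2,'y'):  nop
5. deliver 2→0:  <0:foll b5 ->
6. deliver 0→2:  nop
7. crash(1):  <1:✗foll b5 ->
8. recover(1):  <1:foll b5 ->
9. deliver 1→0:  nop
10. deliver 2→1:  <1:foll b5 y>
11. deliver 1→2:  <2:lead b5 y>
12. deliver 1→2:  nop
13. deliver 2→0:  <0:foll b5 y>

5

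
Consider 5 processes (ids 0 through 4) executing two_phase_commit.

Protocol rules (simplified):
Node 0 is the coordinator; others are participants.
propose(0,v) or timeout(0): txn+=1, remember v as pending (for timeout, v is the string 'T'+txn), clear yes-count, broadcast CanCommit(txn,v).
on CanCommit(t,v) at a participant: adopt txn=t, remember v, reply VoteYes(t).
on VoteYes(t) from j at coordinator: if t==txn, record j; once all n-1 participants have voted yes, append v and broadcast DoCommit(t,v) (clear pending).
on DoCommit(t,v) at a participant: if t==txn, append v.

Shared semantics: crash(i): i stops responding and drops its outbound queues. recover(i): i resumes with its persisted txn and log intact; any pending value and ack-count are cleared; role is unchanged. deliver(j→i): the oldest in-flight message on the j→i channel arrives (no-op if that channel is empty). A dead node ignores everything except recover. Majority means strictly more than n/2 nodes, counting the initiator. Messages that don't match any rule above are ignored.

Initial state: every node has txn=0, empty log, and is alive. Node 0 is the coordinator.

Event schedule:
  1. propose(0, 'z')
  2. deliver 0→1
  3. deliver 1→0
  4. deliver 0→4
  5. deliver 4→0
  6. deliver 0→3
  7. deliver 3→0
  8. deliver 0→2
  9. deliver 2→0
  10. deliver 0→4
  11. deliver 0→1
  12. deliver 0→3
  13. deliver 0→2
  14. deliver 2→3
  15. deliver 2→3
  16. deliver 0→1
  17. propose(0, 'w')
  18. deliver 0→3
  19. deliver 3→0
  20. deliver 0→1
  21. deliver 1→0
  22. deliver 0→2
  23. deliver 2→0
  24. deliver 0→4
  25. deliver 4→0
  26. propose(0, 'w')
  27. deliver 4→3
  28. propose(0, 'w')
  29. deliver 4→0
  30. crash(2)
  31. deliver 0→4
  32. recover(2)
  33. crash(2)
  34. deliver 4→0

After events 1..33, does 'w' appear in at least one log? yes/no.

[1] propose(0,'z') → N0(coor t1 [-])
[2] deliver 0→1 → N1(part t1 [-])
[3] deliver 1→0 → ∅
[4] deliver 0→4 → N4(part t1 [-])
[5] deliver 4→0 → ∅
[6] deliver 0→3 → N3(part t1 [-])
[7] deliver 3→0 → ∅
[8] deliver 0→2 → N2(part t1 [-])
[9] deliver 2→0 → N0(coor t1 [z])
[10] deliver 0→4 → N4(part t1 [z])
[11] deliver 0→1 → N1(part t1 [z])
[12] deliver 0→3 → N3(part t1 [z])
[13] deliver 0→2 → N2(part t1 [z])
[14] deliver 2→3 → ∅
[15] deliver 2→3 → ∅
[16] deliver 0→1 → ∅
[17] propose(0,'w') → N0(coor t2 [z])
[18] deliver 0→3 → N3(part t2 [z])
[19] deliver 3→0 → ∅
[20] deliver 0→1 → N1(part t2 [z])
[21] deliver 1→0 → ∅
[22] deliver 0→2 → N2(part t2 [z])
[23] deliver 2→0 → ∅
[24] deliver 0→4 → N4(part t2 [z])
[25] deliver 4→0 → N0(coor t2 [z,w])
[26] propose(0,'w') → N0(coor t3 [z,w])
[27] deliver 4→3 → ∅
[28] propose(0,'w') → N0(coor t4 [z,w])
[29] deliver 4→0 → ∅
[30] crash(2) → N2(✗part t2 [z])
[31] deliver 0→4 → N4(part t2 [z,w])
[32] recover(2) → N2(part t2 [z])
[33] crash(2) → N2(✗part t2 [z])

yes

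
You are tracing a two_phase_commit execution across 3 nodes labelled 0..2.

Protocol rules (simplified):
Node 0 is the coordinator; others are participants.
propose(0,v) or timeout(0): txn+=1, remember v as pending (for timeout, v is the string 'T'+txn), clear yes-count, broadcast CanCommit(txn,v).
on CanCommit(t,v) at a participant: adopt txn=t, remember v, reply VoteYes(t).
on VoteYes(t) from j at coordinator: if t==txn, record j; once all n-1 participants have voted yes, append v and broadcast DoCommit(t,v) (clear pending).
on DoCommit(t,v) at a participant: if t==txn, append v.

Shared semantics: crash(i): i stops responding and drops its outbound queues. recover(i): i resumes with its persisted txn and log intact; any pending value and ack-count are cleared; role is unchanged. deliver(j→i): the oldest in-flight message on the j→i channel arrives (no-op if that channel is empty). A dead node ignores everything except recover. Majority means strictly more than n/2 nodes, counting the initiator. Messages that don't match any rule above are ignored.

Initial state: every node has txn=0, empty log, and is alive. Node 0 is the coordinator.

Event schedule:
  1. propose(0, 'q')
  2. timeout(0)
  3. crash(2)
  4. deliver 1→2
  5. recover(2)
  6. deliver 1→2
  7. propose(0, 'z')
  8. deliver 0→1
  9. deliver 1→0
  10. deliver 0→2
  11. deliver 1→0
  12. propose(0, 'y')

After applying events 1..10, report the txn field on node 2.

1

[1] propose(0,'q') → N0(coor t1 [-])
[2] timeout(0) → N0(coor t2 [-])
[3] crash(2) → N2(✗part t0 [-])
[4] deliver 1→2 → ∅
[5] recover(2) → N2(part t0 [-])
[6] deliver 1→2 → ∅
[7] propose(0,'z') → N0(coor t3 [-])
[8] deliver 0→1 → N1(part t1 [-])
[9] deliver 1→0 → ∅
[10] deliver 0→2 → N2(part t1 [-])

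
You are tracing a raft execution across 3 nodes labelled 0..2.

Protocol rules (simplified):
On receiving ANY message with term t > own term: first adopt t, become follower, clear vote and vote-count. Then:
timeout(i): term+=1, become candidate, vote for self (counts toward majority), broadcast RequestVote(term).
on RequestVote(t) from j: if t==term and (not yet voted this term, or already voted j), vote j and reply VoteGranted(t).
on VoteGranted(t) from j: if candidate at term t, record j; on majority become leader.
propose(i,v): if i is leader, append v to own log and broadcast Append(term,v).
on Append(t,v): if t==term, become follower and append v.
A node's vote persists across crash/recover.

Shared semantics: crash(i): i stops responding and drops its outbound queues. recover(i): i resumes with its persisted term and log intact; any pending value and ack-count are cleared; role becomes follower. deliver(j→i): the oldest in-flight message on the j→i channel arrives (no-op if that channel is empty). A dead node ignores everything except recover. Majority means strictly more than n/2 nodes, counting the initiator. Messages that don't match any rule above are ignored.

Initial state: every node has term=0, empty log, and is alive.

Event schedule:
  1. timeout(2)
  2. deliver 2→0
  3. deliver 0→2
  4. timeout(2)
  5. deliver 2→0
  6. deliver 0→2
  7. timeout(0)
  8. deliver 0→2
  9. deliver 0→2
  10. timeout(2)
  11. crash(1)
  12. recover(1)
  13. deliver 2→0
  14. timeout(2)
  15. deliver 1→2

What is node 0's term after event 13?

3

1. timeout(2):  <2:cand t1 ->
2. deliver 2→0:  <0:foll t1 ->
3. deliver 0→2:  <2:lead t1 ->
4. timeout(2):  <2:cand t2 ->
5. deliver 2→0:  <0:foll t2 ->
6. deliver 0→2:  <2:lead t2 ->
7. timeout(0):  <0:cand t3 ->
8. deliver 0→2:  <2:foll t3 ->
9. deliver 0→2:  nop
10. timeout(2):  <2:cand t4 ->
11. crash(1):  <1:✗foll t0 ->
12. recover(1):  <1:foll t0 ->
13. deliver 2→0:  <0:lead t3 ->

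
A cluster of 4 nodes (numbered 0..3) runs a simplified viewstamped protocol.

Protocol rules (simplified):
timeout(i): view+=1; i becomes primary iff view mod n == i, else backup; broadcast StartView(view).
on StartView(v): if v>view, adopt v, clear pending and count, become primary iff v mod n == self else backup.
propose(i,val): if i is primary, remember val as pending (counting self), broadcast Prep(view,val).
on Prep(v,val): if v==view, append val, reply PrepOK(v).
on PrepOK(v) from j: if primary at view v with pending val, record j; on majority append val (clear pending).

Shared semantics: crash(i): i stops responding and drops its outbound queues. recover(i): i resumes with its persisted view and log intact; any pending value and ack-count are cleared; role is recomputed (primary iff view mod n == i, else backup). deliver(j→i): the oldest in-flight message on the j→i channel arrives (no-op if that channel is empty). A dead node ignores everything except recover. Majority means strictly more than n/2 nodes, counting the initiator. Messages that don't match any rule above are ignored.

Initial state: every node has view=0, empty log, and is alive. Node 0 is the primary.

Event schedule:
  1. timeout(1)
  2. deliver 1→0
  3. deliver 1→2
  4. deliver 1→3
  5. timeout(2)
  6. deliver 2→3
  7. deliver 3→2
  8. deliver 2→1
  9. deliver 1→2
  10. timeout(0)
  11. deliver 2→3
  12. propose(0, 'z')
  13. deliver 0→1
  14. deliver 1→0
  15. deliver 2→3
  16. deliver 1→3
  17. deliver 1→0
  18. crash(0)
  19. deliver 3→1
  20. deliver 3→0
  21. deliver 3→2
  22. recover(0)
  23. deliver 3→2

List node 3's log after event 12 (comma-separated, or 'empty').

1. timeout(1):  <1:prim v1 ->
2. deliver 1→0:  <0:back v1 ->
3. deliver 1→2:  <2:back v1 ->
4. deliver 1→3:  <3:back v1 ->
5. timeout(2):  <2:prim v2 ->
6. deliver 2→3:  <3:back v2 ->
7. deliver 3→2:  nop
8. deliver 2→1:  <1:back v2 ->
9. deliver 1→2:  nop
10. timeout(0):  <0:back v2 ->
11. deliver 2→3:  nop
12. propose(0,'z'):  nop

empty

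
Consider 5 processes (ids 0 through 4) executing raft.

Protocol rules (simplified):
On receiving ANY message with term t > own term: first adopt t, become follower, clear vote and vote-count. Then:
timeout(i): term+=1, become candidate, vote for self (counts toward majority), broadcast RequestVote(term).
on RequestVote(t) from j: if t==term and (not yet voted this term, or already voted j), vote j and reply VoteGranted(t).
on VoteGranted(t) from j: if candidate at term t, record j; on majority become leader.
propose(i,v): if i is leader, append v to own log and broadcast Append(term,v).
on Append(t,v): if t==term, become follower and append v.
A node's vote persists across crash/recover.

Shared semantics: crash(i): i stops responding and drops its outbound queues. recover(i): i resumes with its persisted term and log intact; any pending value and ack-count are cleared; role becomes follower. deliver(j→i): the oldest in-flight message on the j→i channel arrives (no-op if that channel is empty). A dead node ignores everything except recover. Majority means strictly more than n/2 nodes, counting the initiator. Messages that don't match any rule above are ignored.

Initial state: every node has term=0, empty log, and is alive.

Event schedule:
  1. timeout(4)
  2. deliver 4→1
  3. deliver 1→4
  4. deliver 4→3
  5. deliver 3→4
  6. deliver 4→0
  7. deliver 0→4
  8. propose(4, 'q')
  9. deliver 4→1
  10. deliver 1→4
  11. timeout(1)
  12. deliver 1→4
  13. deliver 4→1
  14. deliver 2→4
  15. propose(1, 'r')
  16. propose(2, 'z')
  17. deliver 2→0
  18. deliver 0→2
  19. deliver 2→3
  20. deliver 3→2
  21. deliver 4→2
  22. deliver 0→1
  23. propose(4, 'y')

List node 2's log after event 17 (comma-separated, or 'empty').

step 1 timeout(4): 4={cand,t=1,log=-}
step 2 deliver 4→1: 1={foll,t=1,log=-}
step 3 deliver 1→4: —
step 4 deliver 4→3: 3={foll,t=1,log=-}
step 5 deliver 3→4: 4={lead,t=1,log=-}
step 6 deliver 4→0: 0={foll,t=1,log=-}
step 7 deliver 0→4: —
step 8 propose(4,'q'): 4={lead,t=1,log=q}
step 9 deliver 4→1: 1={foll,t=1,log=q}
step 10 deliver 1→4: —
step 11 timeout(1): 1={cand,t=2,log=q}
step 12 deliver 1→4: 4={foll,t=2,log=q}
step 13 deliver 4→1: —
step 14 deliver 2→4: —
step 15 propose(1,'r'): —
step 16 propose(2,'z'): —
step 17 deliver 2→0: —

empty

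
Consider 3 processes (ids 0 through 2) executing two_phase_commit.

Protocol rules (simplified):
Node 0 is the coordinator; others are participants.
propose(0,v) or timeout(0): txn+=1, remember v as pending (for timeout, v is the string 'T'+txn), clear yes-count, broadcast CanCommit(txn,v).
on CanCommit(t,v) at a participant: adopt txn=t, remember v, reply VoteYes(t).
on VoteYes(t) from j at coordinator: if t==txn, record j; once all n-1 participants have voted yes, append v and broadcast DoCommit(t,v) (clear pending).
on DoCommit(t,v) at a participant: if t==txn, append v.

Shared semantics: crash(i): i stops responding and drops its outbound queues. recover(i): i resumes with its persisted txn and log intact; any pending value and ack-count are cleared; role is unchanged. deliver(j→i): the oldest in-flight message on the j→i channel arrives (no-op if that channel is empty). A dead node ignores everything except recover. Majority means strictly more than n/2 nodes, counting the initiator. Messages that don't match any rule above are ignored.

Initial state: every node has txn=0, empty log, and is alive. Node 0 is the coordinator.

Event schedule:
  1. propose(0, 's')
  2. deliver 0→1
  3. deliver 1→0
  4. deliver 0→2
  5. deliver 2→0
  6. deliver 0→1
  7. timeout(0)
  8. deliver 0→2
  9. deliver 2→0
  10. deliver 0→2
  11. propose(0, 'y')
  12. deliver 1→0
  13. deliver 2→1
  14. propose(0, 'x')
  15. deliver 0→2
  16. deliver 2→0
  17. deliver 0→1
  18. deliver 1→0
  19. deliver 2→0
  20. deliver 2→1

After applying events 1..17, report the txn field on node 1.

1. propose(0,'s'):  <0:coor t1 ->
2. deliver 0→1:  <1:part t1 ->
3. deliver 1→0:  nop
4. deliver 0→2:  <2:part t1 ->
5. deliver 2→0:  <0:coor t1 s>
6. deliver 0→1:  <1:part t1 s>
7. timeout(0):  <0:coor t2 s>
8. deliver 0→2:  <2:part t1 s>
9. deliver 2→0:  nop
10. deliver 0→2:  <2:part t2 s>
11. propose(0,'y'):  <0:coor t3 s>
12. deliver 1→0:  nop
13. deliver 2→1:  nop
14. propose(0,'x'):  <0:coor t4 s>
15. deliver 0→2:  <2:part t3 s>
16. deliver 2→0:  nop
17. deliver 0→1:  <1:part t2 s>

2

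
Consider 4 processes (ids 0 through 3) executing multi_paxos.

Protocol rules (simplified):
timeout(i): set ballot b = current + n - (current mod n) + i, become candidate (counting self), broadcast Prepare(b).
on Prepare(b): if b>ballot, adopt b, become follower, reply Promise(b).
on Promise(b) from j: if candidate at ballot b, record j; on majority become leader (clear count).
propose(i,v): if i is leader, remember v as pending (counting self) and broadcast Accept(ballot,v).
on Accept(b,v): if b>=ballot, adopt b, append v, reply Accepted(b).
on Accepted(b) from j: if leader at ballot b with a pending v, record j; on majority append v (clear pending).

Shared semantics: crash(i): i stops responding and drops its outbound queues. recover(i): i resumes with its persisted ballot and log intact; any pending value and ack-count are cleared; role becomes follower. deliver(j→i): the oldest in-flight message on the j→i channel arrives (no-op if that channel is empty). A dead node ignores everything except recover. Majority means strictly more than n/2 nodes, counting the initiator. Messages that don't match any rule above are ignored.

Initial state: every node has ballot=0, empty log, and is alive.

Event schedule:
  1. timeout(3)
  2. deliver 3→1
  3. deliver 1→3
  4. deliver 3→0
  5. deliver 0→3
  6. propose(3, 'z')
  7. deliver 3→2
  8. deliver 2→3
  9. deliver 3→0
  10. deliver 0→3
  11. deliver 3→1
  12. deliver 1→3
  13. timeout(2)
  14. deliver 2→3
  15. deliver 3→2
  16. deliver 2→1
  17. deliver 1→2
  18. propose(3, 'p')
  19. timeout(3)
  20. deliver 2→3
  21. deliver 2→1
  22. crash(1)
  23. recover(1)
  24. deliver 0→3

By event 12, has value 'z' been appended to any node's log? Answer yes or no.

yes

[1] timeout(3) → N3(cand b7 [-])
[2] deliver 3→1 → N1(foll b7 [-])
[3] deliver 1→3 → ∅
[4] deliver 3→0 → N0(foll b7 [-])
[5] deliver 0→3 → N3(lead b7 [-])
[6] propose(3,'z') → ∅
[7] deliver 3→2 → N2(foll b7 [-])
[8] deliver 2→3 → ∅
[9] deliver 3→0 → N0(foll b7 [z])
[10] deliver 0→3 → ∅
[11] deliver 3→1 → N1(foll b7 [z])
[12] deliver 1→3 → N3(lead b7 [z])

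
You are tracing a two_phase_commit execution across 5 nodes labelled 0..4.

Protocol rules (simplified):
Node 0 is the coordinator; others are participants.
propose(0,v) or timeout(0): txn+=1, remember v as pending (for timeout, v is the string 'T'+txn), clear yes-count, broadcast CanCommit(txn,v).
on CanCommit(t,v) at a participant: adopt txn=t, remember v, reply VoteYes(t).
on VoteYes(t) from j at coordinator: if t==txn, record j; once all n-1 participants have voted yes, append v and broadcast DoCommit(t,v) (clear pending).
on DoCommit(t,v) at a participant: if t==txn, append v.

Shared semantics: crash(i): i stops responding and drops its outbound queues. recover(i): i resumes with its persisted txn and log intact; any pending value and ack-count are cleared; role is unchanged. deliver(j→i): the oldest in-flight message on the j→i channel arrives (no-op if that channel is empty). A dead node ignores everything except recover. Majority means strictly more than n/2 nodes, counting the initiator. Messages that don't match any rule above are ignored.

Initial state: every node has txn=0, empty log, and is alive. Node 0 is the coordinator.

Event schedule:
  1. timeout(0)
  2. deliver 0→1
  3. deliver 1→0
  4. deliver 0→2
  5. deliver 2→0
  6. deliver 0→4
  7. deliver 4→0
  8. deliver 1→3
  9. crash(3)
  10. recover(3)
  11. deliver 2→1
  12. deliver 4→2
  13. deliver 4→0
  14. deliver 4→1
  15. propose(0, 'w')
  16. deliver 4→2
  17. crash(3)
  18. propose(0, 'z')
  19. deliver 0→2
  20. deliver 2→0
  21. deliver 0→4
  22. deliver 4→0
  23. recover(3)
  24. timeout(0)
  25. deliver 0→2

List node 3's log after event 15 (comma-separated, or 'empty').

empty

[1] timeout(0) → N0(coor t1 [-])
[2] deliver 0→1 → N1(part t1 [-])
[3] deliver 1→0 → ∅
[4] deliver 0→2 → N2(part t1 [-])
[5] deliver 2→0 → ∅
[6] deliver 0→4 → N4(part t1 [-])
[7] deliver 4→0 → ∅
[8] deliver 1→3 → ∅
[9] crash(3) → N3(✗part t0 [-])
[10] recover(3) → N3(part t0 [-])
[11] deliver 2→1 → ∅
[12] deliver 4→2 → ∅
[13] deliver 4→0 → ∅
[14] deliver 4→1 → ∅
[15] propose(0,'w') → N0(coor t2 [-])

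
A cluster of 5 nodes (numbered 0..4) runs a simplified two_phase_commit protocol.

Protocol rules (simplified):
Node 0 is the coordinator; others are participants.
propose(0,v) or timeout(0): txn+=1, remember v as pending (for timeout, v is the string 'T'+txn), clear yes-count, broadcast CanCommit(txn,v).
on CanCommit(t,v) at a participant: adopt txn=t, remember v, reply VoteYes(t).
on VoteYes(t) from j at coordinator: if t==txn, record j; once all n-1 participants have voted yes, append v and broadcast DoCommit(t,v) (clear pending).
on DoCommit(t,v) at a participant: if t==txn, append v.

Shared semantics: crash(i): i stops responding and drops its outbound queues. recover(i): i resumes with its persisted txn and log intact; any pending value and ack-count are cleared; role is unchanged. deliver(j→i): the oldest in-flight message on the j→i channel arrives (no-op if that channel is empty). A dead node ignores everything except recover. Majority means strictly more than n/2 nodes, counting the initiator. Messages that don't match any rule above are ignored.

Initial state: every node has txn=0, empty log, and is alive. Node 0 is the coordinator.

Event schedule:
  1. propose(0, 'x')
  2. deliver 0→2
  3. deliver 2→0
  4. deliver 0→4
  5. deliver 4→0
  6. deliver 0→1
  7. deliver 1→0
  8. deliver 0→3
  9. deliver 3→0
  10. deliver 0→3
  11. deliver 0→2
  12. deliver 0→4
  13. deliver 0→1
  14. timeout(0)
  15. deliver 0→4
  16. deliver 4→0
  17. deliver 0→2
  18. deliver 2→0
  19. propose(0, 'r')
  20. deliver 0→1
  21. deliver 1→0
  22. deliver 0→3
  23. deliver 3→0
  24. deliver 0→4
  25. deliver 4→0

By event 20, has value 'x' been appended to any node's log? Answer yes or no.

yes

after 1 — propose(0,'x'): n0:coor/t1/[-]
after 2 — deliver 0→2: n2:part/t1/[-]
after 3 — deliver 2→0: ·
after 4 — deliver 0→4: n4:part/t1/[-]
after 5 — deliver 4→0: ·
after 6 — deliver 0→1: n1:part/t1/[-]
after 7 — deliver 1→0: ·
after 8 — deliver 0→3: n3:part/t1/[-]
after 9 — deliver 3→0: n0:coor/t1/[x]
after 10 — deliver 0→3: n3:part/t1/[x]
after 11 — deliver 0→2: n2:part/t1/[x]
after 12 — deliver 0→4: n4:part/t1/[x]
after 13 — deliver 0→1: n1:part/t1/[x]
after 14 — timeout(0): n0:coor/t2/[x]
after 15 — deliver 0→4: n4:part/t2/[x]
after 16 — deliver 4→0: ·
after 17 — deliver 0→2: n2:part/t2/[x]
after 18 — deliver 2→0: ·
after 19 — propose(0,'r'): n0:coor/t3/[x]
after 20 — deliver 0→1: n1:part/t2/[x]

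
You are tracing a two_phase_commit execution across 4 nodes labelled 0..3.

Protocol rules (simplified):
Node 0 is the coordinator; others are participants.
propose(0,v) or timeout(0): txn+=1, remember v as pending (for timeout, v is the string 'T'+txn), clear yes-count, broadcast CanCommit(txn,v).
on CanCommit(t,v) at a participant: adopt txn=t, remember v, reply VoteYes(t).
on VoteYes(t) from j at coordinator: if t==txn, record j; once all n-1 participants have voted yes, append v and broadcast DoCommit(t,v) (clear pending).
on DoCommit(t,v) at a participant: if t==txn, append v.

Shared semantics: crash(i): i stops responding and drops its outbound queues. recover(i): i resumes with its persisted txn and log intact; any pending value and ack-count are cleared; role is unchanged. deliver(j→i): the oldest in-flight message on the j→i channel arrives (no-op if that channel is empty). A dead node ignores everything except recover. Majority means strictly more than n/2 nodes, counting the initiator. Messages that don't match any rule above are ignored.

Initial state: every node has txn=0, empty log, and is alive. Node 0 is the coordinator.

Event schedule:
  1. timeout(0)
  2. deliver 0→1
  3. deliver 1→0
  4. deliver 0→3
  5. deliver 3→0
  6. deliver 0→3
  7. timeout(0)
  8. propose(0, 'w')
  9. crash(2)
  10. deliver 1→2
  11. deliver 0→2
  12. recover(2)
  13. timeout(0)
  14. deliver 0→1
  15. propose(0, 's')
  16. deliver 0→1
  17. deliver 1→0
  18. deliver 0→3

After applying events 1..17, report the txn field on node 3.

after 1 — timeout(0): n0:coor/t1/[-]
after 2 — deliver 0→1: n1:part/t1/[-]
after 3 — deliver 1→0: ·
after 4 — deliver 0→3: n3:part/t1/[-]
after 5 — deliver 3→0: ·
after 6 — deliver 0→3: ·
after 7 — timeout(0): n0:coor/t2/[-]
after 8 — propose(0,'w'): n0:coor/t3/[-]
after 9 — crash(2): n2:✗part/t0/[-]
after 10 — deliver 1→2: ·
after 11 — deliver 0→2: ·
after 12 — recover(2): n2:part/t0/[-]
after 13 — timeout(0): n0:coor/t4/[-]
after 14 — deliver 0→1: n1:part/t2/[-]
after 15 — propose(0,'s'): n0:coor/t5/[-]
after 16 — deliver 0→1: n1:part/t3/[-]
after 17 — deliver 1→0: ·

1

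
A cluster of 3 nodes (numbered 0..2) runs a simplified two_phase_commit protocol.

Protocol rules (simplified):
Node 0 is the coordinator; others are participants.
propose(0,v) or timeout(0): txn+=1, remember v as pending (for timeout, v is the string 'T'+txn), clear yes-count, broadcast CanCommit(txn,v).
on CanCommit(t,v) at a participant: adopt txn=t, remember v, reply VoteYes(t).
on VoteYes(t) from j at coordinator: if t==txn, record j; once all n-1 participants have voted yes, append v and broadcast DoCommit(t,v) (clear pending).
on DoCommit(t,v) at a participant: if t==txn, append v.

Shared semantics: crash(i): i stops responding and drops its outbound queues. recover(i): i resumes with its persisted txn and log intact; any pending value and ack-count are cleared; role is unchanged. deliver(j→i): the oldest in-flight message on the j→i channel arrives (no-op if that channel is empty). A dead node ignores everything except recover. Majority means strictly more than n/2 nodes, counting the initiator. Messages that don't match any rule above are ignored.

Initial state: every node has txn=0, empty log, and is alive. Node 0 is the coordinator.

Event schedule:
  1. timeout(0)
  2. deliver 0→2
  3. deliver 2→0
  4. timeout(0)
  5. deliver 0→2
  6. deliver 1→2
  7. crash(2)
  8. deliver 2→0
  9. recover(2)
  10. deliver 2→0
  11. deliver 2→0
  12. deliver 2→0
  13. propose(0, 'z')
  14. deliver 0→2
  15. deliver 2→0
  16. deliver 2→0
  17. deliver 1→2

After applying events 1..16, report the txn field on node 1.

0

1. timeout(0):  <0:coor t1 ->
2. deliver 0→2:  <2:part t1 ->
3. deliver 2→0:  nop
4. timeout(0):  <0:coor t2 ->
5. deliver 0→2:  <2:part t2 ->
6. deliver 1→2:  nop
7. crash(2):  <2:✗part t2 ->
8. deliver 2→0:  nop
9. recover(2):  <2:part t2 ->
10. deliver 2→0:  nop
11. deliver 2→0:  nop
12. deliver 2→0:  nop
13. propose(0,'z'):  <0:coor t3 ->
14. deliver 0→2:  <2:part t3 ->
15. deliver 2→0:  nop
16. deliver 2→0:  nop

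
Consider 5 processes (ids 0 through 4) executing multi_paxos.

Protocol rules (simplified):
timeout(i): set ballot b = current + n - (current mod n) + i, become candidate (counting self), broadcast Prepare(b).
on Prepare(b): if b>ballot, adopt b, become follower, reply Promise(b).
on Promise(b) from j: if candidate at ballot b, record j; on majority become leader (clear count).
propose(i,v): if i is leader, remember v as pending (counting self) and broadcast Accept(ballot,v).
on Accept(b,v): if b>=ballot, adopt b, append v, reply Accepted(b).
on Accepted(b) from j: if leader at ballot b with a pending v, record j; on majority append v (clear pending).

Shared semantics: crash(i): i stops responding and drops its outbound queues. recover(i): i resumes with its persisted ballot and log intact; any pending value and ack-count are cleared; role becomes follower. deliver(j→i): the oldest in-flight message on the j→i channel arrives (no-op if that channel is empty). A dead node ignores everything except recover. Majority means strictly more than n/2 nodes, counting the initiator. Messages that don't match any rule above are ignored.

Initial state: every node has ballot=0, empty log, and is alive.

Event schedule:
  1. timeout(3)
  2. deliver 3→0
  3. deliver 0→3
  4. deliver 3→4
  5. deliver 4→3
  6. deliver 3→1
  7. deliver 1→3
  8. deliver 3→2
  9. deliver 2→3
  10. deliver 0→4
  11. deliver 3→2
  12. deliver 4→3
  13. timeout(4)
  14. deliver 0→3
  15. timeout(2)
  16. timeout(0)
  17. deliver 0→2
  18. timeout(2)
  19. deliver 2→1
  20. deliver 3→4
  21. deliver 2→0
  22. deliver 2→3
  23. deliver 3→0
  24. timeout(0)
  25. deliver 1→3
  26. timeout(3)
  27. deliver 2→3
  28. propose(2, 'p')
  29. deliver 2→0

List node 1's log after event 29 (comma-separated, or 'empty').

step 1 timeout(3): 3={cand,b=8,log=-}
step 2 deliver 3→0: 0={foll,b=8,log=-}
step 3 deliver 0→3: —
step 4 deliver 3→4: 4={foll,b=8,log=-}
step 5 deliver 4→3: 3={lead,b=8,log=-}
step 6 deliver 3→1: 1={foll,b=8,log=-}
step 7 deliver 1→3: —
step 8 deliver 3→2: 2={foll,b=8,log=-}
step 9 deliver 2→3: —
step 10 deliver 0→4: —
step 11 deliver 3→2: —
step 12 deliver 4→3: —
step 13 timeout(4): 4={cand,b=14,log=-}
step 14 deliver 0→3: —
step 15 timeout(2): 2={cand,b=12,log=-}
step 16 timeout(0): 0={cand,b=10,log=-}
step 17 deliver 0→2: —
step 18 timeout(2): 2={cand,b=17,log=-}
step 19 deliver 2→1: 1={foll,b=12,log=-}
step 20 deliver 3→4: —
step 21 deliver 2→0: 0={foll,b=12,log=-}
step 22 deliver 2→3: 3={foll,b=12,log=-}
step 23 deliver 3→0: —
step 24 timeout(0): 0={cand,b=15,log=-}
step 25 deliver 1→3: —
step 26 timeout(3): 3={cand,b=18,log=-}
step 27 deliver 2→3: —
step 28 propose(2,'p'): —
step 29 deliver 2→0: 0={foll,b=17,log=-}

empty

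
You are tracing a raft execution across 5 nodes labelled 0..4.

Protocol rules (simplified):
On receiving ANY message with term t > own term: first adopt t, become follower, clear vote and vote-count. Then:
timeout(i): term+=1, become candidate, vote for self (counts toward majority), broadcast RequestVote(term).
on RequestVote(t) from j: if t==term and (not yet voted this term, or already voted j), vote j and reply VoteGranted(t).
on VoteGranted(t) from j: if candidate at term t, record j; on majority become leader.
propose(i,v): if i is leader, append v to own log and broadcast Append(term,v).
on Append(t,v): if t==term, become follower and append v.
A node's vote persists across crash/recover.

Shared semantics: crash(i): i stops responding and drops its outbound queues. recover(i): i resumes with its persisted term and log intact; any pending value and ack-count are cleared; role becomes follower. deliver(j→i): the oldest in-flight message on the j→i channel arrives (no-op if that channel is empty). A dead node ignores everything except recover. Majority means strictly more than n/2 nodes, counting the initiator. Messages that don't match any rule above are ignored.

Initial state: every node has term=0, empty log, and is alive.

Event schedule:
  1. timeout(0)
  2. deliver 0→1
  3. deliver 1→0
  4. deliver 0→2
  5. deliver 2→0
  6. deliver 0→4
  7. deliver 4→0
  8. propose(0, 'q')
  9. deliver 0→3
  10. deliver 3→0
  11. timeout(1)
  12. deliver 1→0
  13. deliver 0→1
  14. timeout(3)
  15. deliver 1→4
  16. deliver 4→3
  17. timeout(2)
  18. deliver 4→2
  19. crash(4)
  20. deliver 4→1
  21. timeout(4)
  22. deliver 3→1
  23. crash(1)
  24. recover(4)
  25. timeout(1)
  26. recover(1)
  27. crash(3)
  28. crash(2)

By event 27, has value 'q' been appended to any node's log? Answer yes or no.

yes

[1] timeout(0) → N0(cand t1 [-])
[2] deliver 0→1 → N1(foll t1 [-])
[3] deliver 1→0 → ∅
[4] deliver 0→2 → N2(foll t1 [-])
[5] deliver 2→0 → N0(lead t1 [-])
[6] deliver 0→4 → N4(foll t1 [-])
[7] deliver 4→0 → ∅
[8] propose(0,'q') → N0(lead t1 [q])
[9] deliver 0→3 → N3(foll t1 [-])
[10] deliver 3→0 → ∅
[11] timeout(1) → N1(cand t2 [-])
[12] deliver 1→0 → N0(foll t2 [q])
[13] deliver 0→1 → ∅
[14] timeout(3) → N3(cand t2 [-])
[15] deliver 1→4 → N4(foll t2 [-])
[16] deliver 4→3 → ∅
[17] timeout(2) → N2(cand t2 [-])
[18] deliver 4→2 → ∅
[19] crash(4) → N4(✗foll t2 [-])
[20] deliver 4→1 → ∅
[21] timeout(4) → ∅
[22] deliver 3→1 → ∅
[23] crash(1) → N1(✗cand t2 [-])
[24] recover(4) → N4(foll t2 [-])
[25] timeout(1) → ∅
[26] recover(1) → N1(foll t2 [-])
[27] crash(3) → N3(✗cand t2 [-])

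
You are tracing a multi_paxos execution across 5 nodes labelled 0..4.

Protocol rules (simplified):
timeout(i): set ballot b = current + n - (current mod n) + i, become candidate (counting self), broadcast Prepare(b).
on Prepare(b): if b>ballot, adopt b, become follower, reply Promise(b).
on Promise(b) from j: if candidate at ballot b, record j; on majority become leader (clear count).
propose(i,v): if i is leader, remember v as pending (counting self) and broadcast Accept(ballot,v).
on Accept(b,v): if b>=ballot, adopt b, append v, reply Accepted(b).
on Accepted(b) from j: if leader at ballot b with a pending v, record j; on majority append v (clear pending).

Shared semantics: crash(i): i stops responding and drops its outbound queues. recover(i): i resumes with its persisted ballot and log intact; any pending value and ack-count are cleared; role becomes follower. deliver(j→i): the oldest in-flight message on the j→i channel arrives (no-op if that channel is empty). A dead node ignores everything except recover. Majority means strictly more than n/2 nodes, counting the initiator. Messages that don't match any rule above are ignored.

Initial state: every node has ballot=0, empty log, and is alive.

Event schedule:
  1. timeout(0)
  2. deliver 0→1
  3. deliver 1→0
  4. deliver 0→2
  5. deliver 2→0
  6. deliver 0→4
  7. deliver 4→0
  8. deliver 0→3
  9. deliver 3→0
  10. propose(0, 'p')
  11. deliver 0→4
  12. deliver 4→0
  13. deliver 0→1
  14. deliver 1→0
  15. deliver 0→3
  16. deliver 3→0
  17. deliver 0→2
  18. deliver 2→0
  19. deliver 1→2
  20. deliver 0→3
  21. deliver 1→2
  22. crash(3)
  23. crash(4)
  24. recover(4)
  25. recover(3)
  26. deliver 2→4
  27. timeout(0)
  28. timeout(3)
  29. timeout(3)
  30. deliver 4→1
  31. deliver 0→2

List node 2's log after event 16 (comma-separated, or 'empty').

e1 timeout(0): 0[cand,b=5,-]
e2 deliver 0→1: 1[foll,b=5,-]
e3 deliver 1→0: ·
e4 deliver 0→2: 2[foll,b=5,-]
e5 deliver 2→0: 0[lead,b=5,-]
e6 deliver 0→4: 4[foll,b=5,-]
e7 deliver 4→0: ·
e8 deliver 0→3: 3[foll,b=5,-]
e9 deliver 3→0: ·
e10 propose(0,'p'): ·
e11 deliver 0→4: 4[foll,b=5,p]
e12 deliver 4→0: ·
e13 deliver 0→1: 1[foll,b=5,p]
e14 deliver 1→0: 0[lead,b=5,p]
e15 deliver 0→3: 3[foll,b=5,p]
e16 deliver 3→0: ·

empty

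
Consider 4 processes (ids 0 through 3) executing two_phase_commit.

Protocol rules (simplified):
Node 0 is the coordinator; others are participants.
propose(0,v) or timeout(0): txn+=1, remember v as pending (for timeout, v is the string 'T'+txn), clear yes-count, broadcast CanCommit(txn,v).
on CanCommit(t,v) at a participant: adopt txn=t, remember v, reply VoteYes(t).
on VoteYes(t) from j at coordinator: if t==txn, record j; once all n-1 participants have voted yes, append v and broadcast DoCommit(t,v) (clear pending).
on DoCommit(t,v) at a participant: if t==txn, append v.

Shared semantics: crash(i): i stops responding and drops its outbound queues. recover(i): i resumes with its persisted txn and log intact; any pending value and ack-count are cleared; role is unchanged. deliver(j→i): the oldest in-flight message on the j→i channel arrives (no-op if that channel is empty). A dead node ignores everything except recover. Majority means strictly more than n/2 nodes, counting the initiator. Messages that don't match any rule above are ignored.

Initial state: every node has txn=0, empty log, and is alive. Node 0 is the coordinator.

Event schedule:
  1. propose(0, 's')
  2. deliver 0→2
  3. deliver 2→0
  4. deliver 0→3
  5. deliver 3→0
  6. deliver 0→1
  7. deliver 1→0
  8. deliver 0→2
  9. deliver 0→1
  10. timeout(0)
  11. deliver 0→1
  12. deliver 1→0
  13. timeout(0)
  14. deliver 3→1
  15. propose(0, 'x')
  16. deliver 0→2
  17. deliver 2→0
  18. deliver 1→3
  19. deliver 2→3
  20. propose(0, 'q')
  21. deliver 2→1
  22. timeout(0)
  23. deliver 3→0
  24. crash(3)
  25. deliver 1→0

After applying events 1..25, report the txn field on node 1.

2

1. propose(0,'s'):  <0:coor t1 ->
2. deliver 0→2:  <2:part t1 ->
3. deliver 2→0:  nop
4. deliver 0→3:  <3:part t1 ->
5. deliver 3→0:  nop
6. deliver 0→1:  <1:part t1 ->
7. deliver 1→0:  <0:coor t1 s>
8. deliver 0→2:  <2:part t1 s>
9. deliver 0→1:  <1:part t1 s>
10. timeout(0):  <0:coor t2 s>
11. deliver 0→1:  <1:part t2 s>
12. deliver 1→0:  nop
13. timeout(0):  <0:coor t3 s>
14. deliver 3→1:  nop
15. propose(0,'x'):  <0:coor t4 s>
16. deliver 0→2:  <2:part t2 s>
17. deliver 2→0:  nop
18. deliver 1→3:  nop
19. deliver 2→3:  nop
20. propose(0,'q'):  <0:coor t5 s>
21. deliver 2→1:  nop
22. timeout(0):  <0:coor t6 s>
23. deliver 3→0:  nop
24. crash(3):  <3:✗part t1 ->
25. deliver 1→0:  nop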